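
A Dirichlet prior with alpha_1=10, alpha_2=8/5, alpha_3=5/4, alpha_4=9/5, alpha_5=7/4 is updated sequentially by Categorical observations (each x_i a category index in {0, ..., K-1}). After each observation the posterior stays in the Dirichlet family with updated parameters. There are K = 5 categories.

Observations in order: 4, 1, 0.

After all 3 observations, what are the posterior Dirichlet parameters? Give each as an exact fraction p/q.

alpha_1=11, alpha_2=13/5, alpha_3=5/4, alpha_4=9/5, alpha_5=11/4

obs 1: x=4 → posterior Dirichlet(10, 8/5, 5/4, 9/5, 11/4)
obs 2: x=1 → posterior Dirichlet(10, 13/5, 5/4, 9/5, 11/4)
obs 3: x=0 → posterior Dirichlet(11, 13/5, 5/4, 9/5, 11/4)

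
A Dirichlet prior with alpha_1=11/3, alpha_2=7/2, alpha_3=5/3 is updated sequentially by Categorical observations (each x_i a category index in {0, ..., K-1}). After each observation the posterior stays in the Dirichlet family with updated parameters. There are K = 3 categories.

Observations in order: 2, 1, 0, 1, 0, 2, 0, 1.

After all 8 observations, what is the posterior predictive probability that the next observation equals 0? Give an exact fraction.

obs 1: x=2 → posterior Dirichlet(11/3, 7/2, 8/3)
obs 2: x=1 → posterior Dirichlet(11/3, 9/2, 8/3)
obs 3: x=0 → posterior Dirichlet(14/3, 9/2, 8/3)
obs 4: x=1 → posterior Dirichlet(14/3, 11/2, 8/3)
obs 5: x=0 → posterior Dirichlet(17/3, 11/2, 8/3)
obs 6: x=2 → posterior Dirichlet(17/3, 11/2, 11/3)
obs 7: x=0 → posterior Dirichlet(20/3, 11/2, 11/3)
obs 8: x=1 → posterior Dirichlet(20/3, 13/2, 11/3)

40/101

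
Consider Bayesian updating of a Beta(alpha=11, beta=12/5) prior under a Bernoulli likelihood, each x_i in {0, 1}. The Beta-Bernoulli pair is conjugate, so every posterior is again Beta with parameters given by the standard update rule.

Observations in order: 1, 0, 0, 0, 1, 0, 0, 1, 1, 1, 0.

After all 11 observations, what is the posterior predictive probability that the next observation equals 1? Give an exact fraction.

40/61

obs 1: x=1 → posterior Beta(12, 12/5)
obs 2: x=0 → posterior Beta(12, 17/5)
obs 3: x=0 → posterior Beta(12, 22/5)
obs 4: x=0 → posterior Beta(12, 27/5)
obs 5: x=1 → posterior Beta(13, 27/5)
obs 6: x=0 → posterior Beta(13, 32/5)
obs 7: x=0 → posterior Beta(13, 37/5)
obs 8: x=1 → posterior Beta(14, 37/5)
obs 9: x=1 → posterior Beta(15, 37/5)
obs 10: x=1 → posterior Beta(16, 37/5)
obs 11: x=0 → posterior Beta(16, 42/5)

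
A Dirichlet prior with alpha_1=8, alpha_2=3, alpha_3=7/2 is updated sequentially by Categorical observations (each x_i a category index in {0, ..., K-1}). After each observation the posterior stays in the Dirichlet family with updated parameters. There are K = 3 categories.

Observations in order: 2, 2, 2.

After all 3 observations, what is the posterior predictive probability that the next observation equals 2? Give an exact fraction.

obs 1: x=2 → posterior Dirichlet(8, 3, 9/2)
obs 2: x=2 → posterior Dirichlet(8, 3, 11/2)
obs 3: x=2 → posterior Dirichlet(8, 3, 13/2)

13/35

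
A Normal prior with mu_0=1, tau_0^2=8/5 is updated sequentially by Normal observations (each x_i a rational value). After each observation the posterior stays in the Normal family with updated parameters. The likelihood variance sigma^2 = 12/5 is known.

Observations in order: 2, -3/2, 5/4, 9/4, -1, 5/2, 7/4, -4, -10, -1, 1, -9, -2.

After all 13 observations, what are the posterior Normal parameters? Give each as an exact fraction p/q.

mu_0=-65/58, tau_0^2=24/145

obs 1: x=2 → posterior Normal(7/5, 24/25)
obs 2: x=-3/2 → posterior Normal(4/7, 24/35)
obs 3: x=5/4 → posterior Normal(13/18, 8/15)
obs 4: x=9/4 → posterior Normal(1, 24/55)
obs 5: x=-1 → posterior Normal(9/13, 24/65)
obs 6: x=5/2 → posterior Normal(14/15, 8/25)
obs 7: x=7/4 → posterior Normal(35/34, 24/85)
obs 8: x=-4 → posterior Normal(1/2, 24/95)
obs 9: x=-10 → posterior Normal(-1/2, 8/35)
obs 10: x=-1 → posterior Normal(-25/46, 24/115)
obs 11: x=1 → posterior Normal(-21/50, 24/125)
obs 12: x=-9 → posterior Normal(-19/18, 8/45)
obs 13: x=-2 → posterior Normal(-65/58, 24/145)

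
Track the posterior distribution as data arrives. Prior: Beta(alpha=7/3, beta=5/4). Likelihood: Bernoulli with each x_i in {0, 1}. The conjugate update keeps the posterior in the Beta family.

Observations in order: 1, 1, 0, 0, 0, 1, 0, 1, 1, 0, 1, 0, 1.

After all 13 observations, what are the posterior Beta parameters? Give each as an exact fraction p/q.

obs 1: x=1 → posterior Beta(10/3, 5/4)
obs 2: x=1 → posterior Beta(13/3, 5/4)
obs 3: x=0 → posterior Beta(13/3, 9/4)
obs 4: x=0 → posterior Beta(13/3, 13/4)
obs 5: x=0 → posterior Beta(13/3, 17/4)
obs 6: x=1 → posterior Beta(16/3, 17/4)
obs 7: x=0 → posterior Beta(16/3, 21/4)
obs 8: x=1 → posterior Beta(19/3, 21/4)
obs 9: x=1 → posterior Beta(22/3, 21/4)
obs 10: x=0 → posterior Beta(22/3, 25/4)
obs 11: x=1 → posterior Beta(25/3, 25/4)
obs 12: x=0 → posterior Beta(25/3, 29/4)
obs 13: x=1 → posterior Beta(28/3, 29/4)

alpha=28/3, beta=29/4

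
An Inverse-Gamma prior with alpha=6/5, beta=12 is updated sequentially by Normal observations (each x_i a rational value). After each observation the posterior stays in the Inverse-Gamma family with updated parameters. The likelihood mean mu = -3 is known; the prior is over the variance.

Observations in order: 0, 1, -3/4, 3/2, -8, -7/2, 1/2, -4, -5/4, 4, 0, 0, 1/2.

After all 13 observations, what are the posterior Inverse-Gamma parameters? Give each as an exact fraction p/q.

obs 1: x=0 → posterior Inverse-Gamma(17/10, 33/2)
obs 2: x=1 → posterior Inverse-Gamma(11/5, 49/2)
obs 3: x=-3/4 → posterior Inverse-Gamma(27/10, 865/32)
obs 4: x=3/2 → posterior Inverse-Gamma(16/5, 1189/32)
obs 5: x=-8 → posterior Inverse-Gamma(37/10, 1589/32)
obs 6: x=-7/2 → posterior Inverse-Gamma(21/5, 1593/32)
obs 7: x=1/2 → posterior Inverse-Gamma(47/10, 1789/32)
obs 8: x=-4 → posterior Inverse-Gamma(26/5, 1805/32)
obs 9: x=-5/4 → posterior Inverse-Gamma(57/10, 927/16)
obs 10: x=4 → posterior Inverse-Gamma(31/5, 1319/16)
obs 11: x=0 → posterior Inverse-Gamma(67/10, 1391/16)
obs 12: x=0 → posterior Inverse-Gamma(36/5, 1463/16)
obs 13: x=1/2 → posterior Inverse-Gamma(77/10, 1561/16)

alpha=77/10, beta=1561/16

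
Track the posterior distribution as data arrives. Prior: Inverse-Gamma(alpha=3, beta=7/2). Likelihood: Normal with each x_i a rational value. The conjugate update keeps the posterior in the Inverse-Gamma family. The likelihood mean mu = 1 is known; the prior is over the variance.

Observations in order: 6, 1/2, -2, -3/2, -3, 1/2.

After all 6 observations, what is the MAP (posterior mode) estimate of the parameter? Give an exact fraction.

obs 1: x=6 → posterior Inverse-Gamma(7/2, 16)
obs 2: x=1/2 → posterior Inverse-Gamma(4, 129/8)
obs 3: x=-2 → posterior Inverse-Gamma(9/2, 165/8)
obs 4: x=-3/2 → posterior Inverse-Gamma(5, 95/4)
obs 5: x=-3 → posterior Inverse-Gamma(11/2, 127/4)
obs 6: x=1/2 → posterior Inverse-Gamma(6, 255/8)

255/56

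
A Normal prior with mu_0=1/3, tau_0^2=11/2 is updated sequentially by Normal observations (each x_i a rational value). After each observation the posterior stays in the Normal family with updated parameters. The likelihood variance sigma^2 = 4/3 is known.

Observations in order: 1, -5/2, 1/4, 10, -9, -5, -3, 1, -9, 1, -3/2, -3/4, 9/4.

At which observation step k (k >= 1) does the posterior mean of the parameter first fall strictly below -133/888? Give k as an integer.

k = 2

obs 1: x=1 → posterior Normal(107/123, 44/41)
obs 2: x=-5/2 → posterior Normal(-281/444, 22/37)
obs 3: x=1/4 → posterior Normal(-463/1284, 44/107)
obs 4: x=10 → posterior Normal(3497/1680, 11/35)
obs 5: x=-9 → posterior Normal(-67/2076, 44/173)
obs 6: x=-5 → posterior Normal(-2047/2472, 22/103)
obs 7: x=-3 → posterior Normal(-3235/2868, 44/239)
obs 8: x=1 → posterior Normal(-167/192, 11/68)
obs 9: x=-9 → posterior Normal(-6403/3660, 44/305)
obs 10: x=1 → posterior Normal(-6007/4056, 22/169)
obs 11: x=-3/2 → posterior Normal(-943/636, 44/371)
obs 12: x=-3/4 → posterior Normal(-3449/2424, 11/101)
obs 13: x=9/4 → posterior Normal(-6007/5244, 44/437)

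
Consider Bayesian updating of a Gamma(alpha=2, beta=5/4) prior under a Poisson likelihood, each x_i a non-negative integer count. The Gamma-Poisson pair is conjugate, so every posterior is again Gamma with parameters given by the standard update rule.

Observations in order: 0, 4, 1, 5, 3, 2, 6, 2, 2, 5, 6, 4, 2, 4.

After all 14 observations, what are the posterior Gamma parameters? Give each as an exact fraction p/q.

alpha=48, beta=61/4

obs 1: x=0 → posterior Gamma(2, 9/4)
obs 2: x=4 → posterior Gamma(6, 13/4)
obs 3: x=1 → posterior Gamma(7, 17/4)
obs 4: x=5 → posterior Gamma(12, 21/4)
obs 5: x=3 → posterior Gamma(15, 25/4)
obs 6: x=2 → posterior Gamma(17, 29/4)
obs 7: x=6 → posterior Gamma(23, 33/4)
obs 8: x=2 → posterior Gamma(25, 37/4)
obs 9: x=2 → posterior Gamma(27, 41/4)
obs 10: x=5 → posterior Gamma(32, 45/4)
obs 11: x=6 → posterior Gamma(38, 49/4)
obs 12: x=4 → posterior Gamma(42, 53/4)
obs 13: x=2 → posterior Gamma(44, 57/4)
obs 14: x=4 → posterior Gamma(48, 61/4)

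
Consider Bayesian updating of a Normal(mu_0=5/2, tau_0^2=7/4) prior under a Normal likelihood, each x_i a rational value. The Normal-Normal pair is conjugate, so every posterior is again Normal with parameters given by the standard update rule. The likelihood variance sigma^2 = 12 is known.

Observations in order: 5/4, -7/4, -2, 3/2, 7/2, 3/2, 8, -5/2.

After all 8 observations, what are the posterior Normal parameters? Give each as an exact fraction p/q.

obs 1: x=5/4 → posterior Normal(103/44, 84/55)
obs 2: x=-7/4 → posterior Normal(233/124, 42/31)
obs 3: x=-2 → posterior Normal(205/138, 28/23)
obs 4: x=3/2 → posterior Normal(113/76, 21/19)
obs 5: x=7/2 → posterior Normal(275/166, 84/83)
obs 6: x=3/2 → posterior Normal(74/45, 14/15)
obs 7: x=8 → posterior Normal(204/97, 84/97)
obs 8: x=-5/2 → posterior Normal(373/208, 21/26)

mu_0=373/208, tau_0^2=21/26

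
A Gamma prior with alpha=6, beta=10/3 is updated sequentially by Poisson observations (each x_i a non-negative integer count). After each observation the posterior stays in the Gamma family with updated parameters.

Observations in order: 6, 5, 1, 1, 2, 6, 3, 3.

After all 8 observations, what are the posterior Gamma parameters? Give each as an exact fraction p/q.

obs 1: x=6 → posterior Gamma(12, 13/3)
obs 2: x=5 → posterior Gamma(17, 16/3)
obs 3: x=1 → posterior Gamma(18, 19/3)
obs 4: x=1 → posterior Gamma(19, 22/3)
obs 5: x=2 → posterior Gamma(21, 25/3)
obs 6: x=6 → posterior Gamma(27, 28/3)
obs 7: x=3 → posterior Gamma(30, 31/3)
obs 8: x=3 → posterior Gamma(33, 34/3)

alpha=33, beta=34/3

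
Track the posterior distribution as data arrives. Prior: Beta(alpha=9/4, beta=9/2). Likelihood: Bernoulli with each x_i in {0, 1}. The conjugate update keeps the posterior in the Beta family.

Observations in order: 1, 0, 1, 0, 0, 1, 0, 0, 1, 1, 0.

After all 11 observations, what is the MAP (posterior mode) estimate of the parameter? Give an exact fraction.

25/63

obs 1: x=1 → posterior Beta(13/4, 9/2)
obs 2: x=0 → posterior Beta(13/4, 11/2)
obs 3: x=1 → posterior Beta(17/4, 11/2)
obs 4: x=0 → posterior Beta(17/4, 13/2)
obs 5: x=0 → posterior Beta(17/4, 15/2)
obs 6: x=1 → posterior Beta(21/4, 15/2)
obs 7: x=0 → posterior Beta(21/4, 17/2)
obs 8: x=0 → posterior Beta(21/4, 19/2)
obs 9: x=1 → posterior Beta(25/4, 19/2)
obs 10: x=1 → posterior Beta(29/4, 19/2)
obs 11: x=0 → posterior Beta(29/4, 21/2)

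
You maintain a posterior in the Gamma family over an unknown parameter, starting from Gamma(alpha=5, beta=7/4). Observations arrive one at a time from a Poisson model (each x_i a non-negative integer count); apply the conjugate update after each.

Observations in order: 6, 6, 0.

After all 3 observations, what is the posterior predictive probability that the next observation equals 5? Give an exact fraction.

obs 1: x=6 → posterior Gamma(11, 11/4)
obs 2: x=6 → posterior Gamma(17, 15/4)
obs 3: x=0 → posterior Gamma(17, 19/4)

114196881581120450234032856064/907846434775996175406740561329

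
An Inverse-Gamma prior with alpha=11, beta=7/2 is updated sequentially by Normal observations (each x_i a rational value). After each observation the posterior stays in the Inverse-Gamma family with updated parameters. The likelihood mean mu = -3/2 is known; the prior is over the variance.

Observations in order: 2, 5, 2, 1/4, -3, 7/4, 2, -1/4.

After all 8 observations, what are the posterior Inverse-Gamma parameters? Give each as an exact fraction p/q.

alpha=15, beta=1655/32

obs 1: x=2 → posterior Inverse-Gamma(23/2, 77/8)
obs 2: x=5 → posterior Inverse-Gamma(12, 123/4)
obs 3: x=2 → posterior Inverse-Gamma(25/2, 295/8)
obs 4: x=1/4 → posterior Inverse-Gamma(13, 1229/32)
obs 5: x=-3 → posterior Inverse-Gamma(27/2, 1265/32)
obs 6: x=7/4 → posterior Inverse-Gamma(14, 717/16)
obs 7: x=2 → posterior Inverse-Gamma(29/2, 815/16)
obs 8: x=-1/4 → posterior Inverse-Gamma(15, 1655/32)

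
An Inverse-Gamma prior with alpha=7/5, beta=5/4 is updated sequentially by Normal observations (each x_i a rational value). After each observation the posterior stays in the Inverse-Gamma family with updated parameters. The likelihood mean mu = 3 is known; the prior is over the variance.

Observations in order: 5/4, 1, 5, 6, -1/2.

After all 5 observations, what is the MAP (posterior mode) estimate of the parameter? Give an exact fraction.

2785/784

obs 1: x=5/4 → posterior Inverse-Gamma(19/10, 89/32)
obs 2: x=1 → posterior Inverse-Gamma(12/5, 153/32)
obs 3: x=5 → posterior Inverse-Gamma(29/10, 217/32)
obs 4: x=6 → posterior Inverse-Gamma(17/5, 361/32)
obs 5: x=-1/2 → posterior Inverse-Gamma(39/10, 557/32)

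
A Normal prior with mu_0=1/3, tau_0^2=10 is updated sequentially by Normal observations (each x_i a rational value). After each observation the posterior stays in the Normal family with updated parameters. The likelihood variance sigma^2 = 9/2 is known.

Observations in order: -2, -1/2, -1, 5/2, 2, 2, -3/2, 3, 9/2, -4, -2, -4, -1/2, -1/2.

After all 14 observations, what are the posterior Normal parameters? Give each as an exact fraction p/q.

obs 1: x=-2 → posterior Normal(-37/29, 90/29)
obs 2: x=-1/2 → posterior Normal(-47/49, 90/49)
obs 3: x=-1 → posterior Normal(-67/69, 30/23)
obs 4: x=5/2 → posterior Normal(-17/89, 90/89)
obs 5: x=2 → posterior Normal(23/109, 90/109)
obs 6: x=2 → posterior Normal(21/43, 30/43)
obs 7: x=-3/2 → posterior Normal(33/149, 90/149)
obs 8: x=3 → posterior Normal(93/169, 90/169)
obs 9: x=9/2 → posterior Normal(61/63, 10/21)
obs 10: x=-4 → posterior Normal(103/209, 90/209)
obs 11: x=-2 → posterior Normal(63/229, 90/229)
obs 12: x=-4 → posterior Normal(-17/249, 30/83)
obs 13: x=-1/2 → posterior Normal(-27/269, 90/269)
obs 14: x=-1/2 → posterior Normal(-37/289, 90/289)

mu_0=-37/289, tau_0^2=90/289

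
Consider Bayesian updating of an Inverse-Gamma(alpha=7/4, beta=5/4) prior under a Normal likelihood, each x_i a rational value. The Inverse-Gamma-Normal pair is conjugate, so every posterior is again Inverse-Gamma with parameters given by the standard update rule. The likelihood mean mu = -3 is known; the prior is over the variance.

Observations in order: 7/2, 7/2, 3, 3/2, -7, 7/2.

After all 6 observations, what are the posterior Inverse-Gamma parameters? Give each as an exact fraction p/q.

alpha=19/4, beta=403/4

obs 1: x=7/2 → posterior Inverse-Gamma(9/4, 179/8)
obs 2: x=7/2 → posterior Inverse-Gamma(11/4, 87/2)
obs 3: x=3 → posterior Inverse-Gamma(13/4, 123/2)
obs 4: x=3/2 → posterior Inverse-Gamma(15/4, 573/8)
obs 5: x=-7 → posterior Inverse-Gamma(17/4, 637/8)
obs 6: x=7/2 → posterior Inverse-Gamma(19/4, 403/4)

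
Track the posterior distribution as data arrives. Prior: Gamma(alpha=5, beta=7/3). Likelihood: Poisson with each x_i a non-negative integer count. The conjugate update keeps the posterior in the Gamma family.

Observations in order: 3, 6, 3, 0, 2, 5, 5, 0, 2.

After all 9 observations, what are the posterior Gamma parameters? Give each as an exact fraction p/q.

alpha=31, beta=34/3

obs 1: x=3 → posterior Gamma(8, 10/3)
obs 2: x=6 → posterior Gamma(14, 13/3)
obs 3: x=3 → posterior Gamma(17, 16/3)
obs 4: x=0 → posterior Gamma(17, 19/3)
obs 5: x=2 → posterior Gamma(19, 22/3)
obs 6: x=5 → posterior Gamma(24, 25/3)
obs 7: x=5 → posterior Gamma(29, 28/3)
obs 8: x=0 → posterior Gamma(29, 31/3)
obs 9: x=2 → posterior Gamma(31, 34/3)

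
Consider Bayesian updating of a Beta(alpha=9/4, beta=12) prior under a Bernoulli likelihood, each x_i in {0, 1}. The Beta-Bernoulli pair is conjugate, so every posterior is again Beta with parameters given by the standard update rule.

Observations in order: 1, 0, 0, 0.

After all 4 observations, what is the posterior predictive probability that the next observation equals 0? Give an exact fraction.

obs 1: x=1 → posterior Beta(13/4, 12)
obs 2: x=0 → posterior Beta(13/4, 13)
obs 3: x=0 → posterior Beta(13/4, 14)
obs 4: x=0 → posterior Beta(13/4, 15)

60/73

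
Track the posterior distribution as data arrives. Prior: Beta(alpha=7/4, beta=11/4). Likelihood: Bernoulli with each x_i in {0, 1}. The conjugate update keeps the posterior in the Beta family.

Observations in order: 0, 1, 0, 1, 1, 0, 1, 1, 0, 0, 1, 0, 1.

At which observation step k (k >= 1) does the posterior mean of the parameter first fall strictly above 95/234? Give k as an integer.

obs 1: x=0 → posterior Beta(7/4, 15/4)
obs 2: x=1 → posterior Beta(11/4, 15/4)
obs 3: x=0 → posterior Beta(11/4, 19/4)
obs 4: x=1 → posterior Beta(15/4, 19/4)
obs 5: x=1 → posterior Beta(19/4, 19/4)
obs 6: x=0 → posterior Beta(19/4, 23/4)
obs 7: x=1 → posterior Beta(23/4, 23/4)
obs 8: x=1 → posterior Beta(27/4, 23/4)
obs 9: x=0 → posterior Beta(27/4, 27/4)
obs 10: x=0 → posterior Beta(27/4, 31/4)
obs 11: x=1 → posterior Beta(31/4, 31/4)
obs 12: x=0 → posterior Beta(31/4, 35/4)
obs 13: x=1 → posterior Beta(35/4, 35/4)

k = 2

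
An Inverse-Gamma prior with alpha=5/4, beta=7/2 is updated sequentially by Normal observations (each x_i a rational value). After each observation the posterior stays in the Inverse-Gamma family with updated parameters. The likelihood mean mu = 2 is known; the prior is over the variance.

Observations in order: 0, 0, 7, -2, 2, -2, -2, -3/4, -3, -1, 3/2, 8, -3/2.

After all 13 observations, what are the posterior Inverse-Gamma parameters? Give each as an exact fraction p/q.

alpha=31/4, beta=2849/32

obs 1: x=0 → posterior Inverse-Gamma(7/4, 11/2)
obs 2: x=0 → posterior Inverse-Gamma(9/4, 15/2)
obs 3: x=7 → posterior Inverse-Gamma(11/4, 20)
obs 4: x=-2 → posterior Inverse-Gamma(13/4, 28)
obs 5: x=2 → posterior Inverse-Gamma(15/4, 28)
obs 6: x=-2 → posterior Inverse-Gamma(17/4, 36)
obs 7: x=-2 → posterior Inverse-Gamma(19/4, 44)
obs 8: x=-3/4 → posterior Inverse-Gamma(21/4, 1529/32)
obs 9: x=-3 → posterior Inverse-Gamma(23/4, 1929/32)
obs 10: x=-1 → posterior Inverse-Gamma(25/4, 2073/32)
obs 11: x=3/2 → posterior Inverse-Gamma(27/4, 2077/32)
obs 12: x=8 → posterior Inverse-Gamma(29/4, 2653/32)
obs 13: x=-3/2 → posterior Inverse-Gamma(31/4, 2849/32)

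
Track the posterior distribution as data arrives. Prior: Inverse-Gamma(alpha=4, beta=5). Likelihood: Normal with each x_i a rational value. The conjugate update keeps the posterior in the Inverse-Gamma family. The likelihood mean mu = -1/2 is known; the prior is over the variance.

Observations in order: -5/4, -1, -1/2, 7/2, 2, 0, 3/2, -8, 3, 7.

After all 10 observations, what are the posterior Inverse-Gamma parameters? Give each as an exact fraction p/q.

alpha=9, beta=2593/32

obs 1: x=-5/4 → posterior Inverse-Gamma(9/2, 169/32)
obs 2: x=-1 → posterior Inverse-Gamma(5, 173/32)
obs 3: x=-1/2 → posterior Inverse-Gamma(11/2, 173/32)
obs 4: x=7/2 → posterior Inverse-Gamma(6, 429/32)
obs 5: x=2 → posterior Inverse-Gamma(13/2, 529/32)
obs 6: x=0 → posterior Inverse-Gamma(7, 533/32)
obs 7: x=3/2 → posterior Inverse-Gamma(15/2, 597/32)
obs 8: x=-8 → posterior Inverse-Gamma(8, 1497/32)
obs 9: x=3 → posterior Inverse-Gamma(17/2, 1693/32)
obs 10: x=7 → posterior Inverse-Gamma(9, 2593/32)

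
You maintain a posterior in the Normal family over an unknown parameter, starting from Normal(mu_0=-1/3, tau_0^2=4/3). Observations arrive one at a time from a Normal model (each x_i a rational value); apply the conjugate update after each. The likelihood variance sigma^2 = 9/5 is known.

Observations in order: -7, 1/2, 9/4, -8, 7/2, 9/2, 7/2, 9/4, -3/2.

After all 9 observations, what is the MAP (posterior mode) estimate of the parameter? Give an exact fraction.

obs 1: x=-7 → posterior Normal(-149/47, 36/47)
obs 2: x=1/2 → posterior Normal(-139/67, 36/67)
obs 3: x=9/4 → posterior Normal(-94/87, 12/29)
obs 4: x=-8 → posterior Normal(-254/107, 36/107)
obs 5: x=7/2 → posterior Normal(-184/127, 36/127)
obs 6: x=9/2 → posterior Normal(-94/147, 12/49)
obs 7: x=7/2 → posterior Normal(-24/167, 36/167)
obs 8: x=9/4 → posterior Normal(21/187, 36/187)
obs 9: x=-3/2 → posterior Normal(-1/23, 4/23)

-1/23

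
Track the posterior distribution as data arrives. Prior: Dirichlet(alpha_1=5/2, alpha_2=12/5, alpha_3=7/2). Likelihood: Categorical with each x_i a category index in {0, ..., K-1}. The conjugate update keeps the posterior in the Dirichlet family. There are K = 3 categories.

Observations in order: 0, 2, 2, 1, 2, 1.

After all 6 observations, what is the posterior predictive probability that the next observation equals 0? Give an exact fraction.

35/144

obs 1: x=0 → posterior Dirichlet(7/2, 12/5, 7/2)
obs 2: x=2 → posterior Dirichlet(7/2, 12/5, 9/2)
obs 3: x=2 → posterior Dirichlet(7/2, 12/5, 11/2)
obs 4: x=1 → posterior Dirichlet(7/2, 17/5, 11/2)
obs 5: x=2 → posterior Dirichlet(7/2, 17/5, 13/2)
obs 6: x=1 → posterior Dirichlet(7/2, 22/5, 13/2)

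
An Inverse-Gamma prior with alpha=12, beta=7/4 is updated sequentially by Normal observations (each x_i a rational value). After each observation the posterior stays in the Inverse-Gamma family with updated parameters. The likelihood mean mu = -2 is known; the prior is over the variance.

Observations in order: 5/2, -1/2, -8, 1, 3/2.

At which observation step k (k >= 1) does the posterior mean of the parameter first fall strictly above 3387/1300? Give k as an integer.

k = 4

obs 1: x=5/2 → posterior Inverse-Gamma(25/2, 95/8)
obs 2: x=-1/2 → posterior Inverse-Gamma(13, 13)
obs 3: x=-8 → posterior Inverse-Gamma(27/2, 31)
obs 4: x=1 → posterior Inverse-Gamma(14, 71/2)
obs 5: x=3/2 → posterior Inverse-Gamma(29/2, 333/8)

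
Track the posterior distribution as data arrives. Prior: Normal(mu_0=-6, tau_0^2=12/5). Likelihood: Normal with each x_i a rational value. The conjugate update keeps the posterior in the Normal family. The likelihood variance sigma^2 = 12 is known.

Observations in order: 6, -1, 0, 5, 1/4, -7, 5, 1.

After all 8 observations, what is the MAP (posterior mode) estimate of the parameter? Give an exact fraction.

-83/52

obs 1: x=6 → posterior Normal(-4, 2)
obs 2: x=-1 → posterior Normal(-25/7, 12/7)
obs 3: x=0 → posterior Normal(-25/8, 3/2)
obs 4: x=5 → posterior Normal(-20/9, 4/3)
obs 5: x=1/4 → posterior Normal(-79/40, 6/5)
obs 6: x=-7 → posterior Normal(-107/44, 12/11)
obs 7: x=5 → posterior Normal(-29/16, 1)
obs 8: x=1 → posterior Normal(-83/52, 12/13)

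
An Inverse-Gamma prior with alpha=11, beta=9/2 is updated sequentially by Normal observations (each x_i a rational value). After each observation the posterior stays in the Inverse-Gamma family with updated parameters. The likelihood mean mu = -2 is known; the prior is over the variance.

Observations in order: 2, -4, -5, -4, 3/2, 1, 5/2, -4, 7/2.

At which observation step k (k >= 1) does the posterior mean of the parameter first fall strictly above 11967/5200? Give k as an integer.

obs 1: x=2 → posterior Inverse-Gamma(23/2, 25/2)
obs 2: x=-4 → posterior Inverse-Gamma(12, 29/2)
obs 3: x=-5 → posterior Inverse-Gamma(25/2, 19)
obs 4: x=-4 → posterior Inverse-Gamma(13, 21)
obs 5: x=3/2 → posterior Inverse-Gamma(27/2, 217/8)
obs 6: x=1 → posterior Inverse-Gamma(14, 253/8)
obs 7: x=5/2 → posterior Inverse-Gamma(29/2, 167/4)
obs 8: x=-4 → posterior Inverse-Gamma(15, 175/4)
obs 9: x=7/2 → posterior Inverse-Gamma(31/2, 471/8)

k = 6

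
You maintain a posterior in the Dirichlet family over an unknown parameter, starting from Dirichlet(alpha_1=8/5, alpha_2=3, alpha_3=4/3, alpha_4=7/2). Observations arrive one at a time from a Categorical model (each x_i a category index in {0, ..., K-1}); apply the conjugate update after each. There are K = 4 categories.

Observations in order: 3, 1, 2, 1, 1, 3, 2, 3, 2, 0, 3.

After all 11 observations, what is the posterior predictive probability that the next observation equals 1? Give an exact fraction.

180/613

obs 1: x=3 → posterior Dirichlet(8/5, 3, 4/3, 9/2)
obs 2: x=1 → posterior Dirichlet(8/5, 4, 4/3, 9/2)
obs 3: x=2 → posterior Dirichlet(8/5, 4, 7/3, 9/2)
obs 4: x=1 → posterior Dirichlet(8/5, 5, 7/3, 9/2)
obs 5: x=1 → posterior Dirichlet(8/5, 6, 7/3, 9/2)
obs 6: x=3 → posterior Dirichlet(8/5, 6, 7/3, 11/2)
obs 7: x=2 → posterior Dirichlet(8/5, 6, 10/3, 11/2)
obs 8: x=3 → posterior Dirichlet(8/5, 6, 10/3, 13/2)
obs 9: x=2 → posterior Dirichlet(8/5, 6, 13/3, 13/2)
obs 10: x=0 → posterior Dirichlet(13/5, 6, 13/3, 13/2)
obs 11: x=3 → posterior Dirichlet(13/5, 6, 13/3, 15/2)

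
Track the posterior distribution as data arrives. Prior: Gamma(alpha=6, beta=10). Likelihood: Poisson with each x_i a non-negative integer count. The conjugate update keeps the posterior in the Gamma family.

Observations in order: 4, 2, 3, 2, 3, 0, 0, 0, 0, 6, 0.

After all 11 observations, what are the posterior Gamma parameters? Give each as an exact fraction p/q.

alpha=26, beta=21

obs 1: x=4 → posterior Gamma(10, 11)
obs 2: x=2 → posterior Gamma(12, 12)
obs 3: x=3 → posterior Gamma(15, 13)
obs 4: x=2 → posterior Gamma(17, 14)
obs 5: x=3 → posterior Gamma(20, 15)
obs 6: x=0 → posterior Gamma(20, 16)
obs 7: x=0 → posterior Gamma(20, 17)
obs 8: x=0 → posterior Gamma(20, 18)
obs 9: x=0 → posterior Gamma(20, 19)
obs 10: x=6 → posterior Gamma(26, 20)
obs 11: x=0 → posterior Gamma(26, 21)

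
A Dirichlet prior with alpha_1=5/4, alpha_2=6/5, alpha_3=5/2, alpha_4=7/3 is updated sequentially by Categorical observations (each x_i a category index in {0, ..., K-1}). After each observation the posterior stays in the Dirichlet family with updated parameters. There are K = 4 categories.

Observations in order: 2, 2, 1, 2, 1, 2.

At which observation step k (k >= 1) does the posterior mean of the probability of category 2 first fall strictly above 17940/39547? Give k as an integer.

obs 1: x=2 → posterior Dirichlet(5/4, 6/5, 7/2, 7/3)
obs 2: x=2 → posterior Dirichlet(5/4, 6/5, 9/2, 7/3)
obs 3: x=1 → posterior Dirichlet(5/4, 11/5, 9/2, 7/3)
obs 4: x=2 → posterior Dirichlet(5/4, 11/5, 11/2, 7/3)
obs 5: x=1 → posterior Dirichlet(5/4, 16/5, 11/2, 7/3)
obs 6: x=2 → posterior Dirichlet(5/4, 16/5, 13/2, 7/3)

k = 2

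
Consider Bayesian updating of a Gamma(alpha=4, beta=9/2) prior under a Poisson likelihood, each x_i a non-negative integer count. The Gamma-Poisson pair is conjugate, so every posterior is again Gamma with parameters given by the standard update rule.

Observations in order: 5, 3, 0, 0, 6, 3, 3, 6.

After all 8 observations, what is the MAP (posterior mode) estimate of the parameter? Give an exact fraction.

obs 1: x=5 → posterior Gamma(9, 11/2)
obs 2: x=3 → posterior Gamma(12, 13/2)
obs 3: x=0 → posterior Gamma(12, 15/2)
obs 4: x=0 → posterior Gamma(12, 17/2)
obs 5: x=6 → posterior Gamma(18, 19/2)
obs 6: x=3 → posterior Gamma(21, 21/2)
obs 7: x=3 → posterior Gamma(24, 23/2)
obs 8: x=6 → posterior Gamma(30, 25/2)

58/25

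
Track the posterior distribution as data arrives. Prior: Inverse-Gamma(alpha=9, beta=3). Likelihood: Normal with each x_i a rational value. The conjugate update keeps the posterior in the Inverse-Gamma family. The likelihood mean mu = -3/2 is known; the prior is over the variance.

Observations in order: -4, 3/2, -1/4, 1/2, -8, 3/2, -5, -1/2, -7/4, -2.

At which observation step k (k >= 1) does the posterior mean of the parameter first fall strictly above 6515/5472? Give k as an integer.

obs 1: x=-4 → posterior Inverse-Gamma(19/2, 49/8)
obs 2: x=3/2 → posterior Inverse-Gamma(10, 85/8)
obs 3: x=-1/4 → posterior Inverse-Gamma(21/2, 365/32)
obs 4: x=1/2 → posterior Inverse-Gamma(11, 429/32)
obs 5: x=-8 → posterior Inverse-Gamma(23/2, 1105/32)
obs 6: x=3/2 → posterior Inverse-Gamma(12, 1249/32)
obs 7: x=-5 → posterior Inverse-Gamma(25/2, 1445/32)
obs 8: x=-1/2 → posterior Inverse-Gamma(13, 1461/32)
obs 9: x=-7/4 → posterior Inverse-Gamma(27/2, 731/16)
obs 10: x=-2 → posterior Inverse-Gamma(14, 733/16)

k = 3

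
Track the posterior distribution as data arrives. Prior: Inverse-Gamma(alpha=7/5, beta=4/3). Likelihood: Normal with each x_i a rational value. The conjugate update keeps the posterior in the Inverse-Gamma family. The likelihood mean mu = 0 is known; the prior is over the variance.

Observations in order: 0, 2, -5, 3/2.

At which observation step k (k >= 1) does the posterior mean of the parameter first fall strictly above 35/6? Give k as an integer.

obs 1: x=0 → posterior Inverse-Gamma(19/10, 4/3)
obs 2: x=2 → posterior Inverse-Gamma(12/5, 10/3)
obs 3: x=-5 → posterior Inverse-Gamma(29/10, 95/6)
obs 4: x=3/2 → posterior Inverse-Gamma(17/5, 407/24)

k = 3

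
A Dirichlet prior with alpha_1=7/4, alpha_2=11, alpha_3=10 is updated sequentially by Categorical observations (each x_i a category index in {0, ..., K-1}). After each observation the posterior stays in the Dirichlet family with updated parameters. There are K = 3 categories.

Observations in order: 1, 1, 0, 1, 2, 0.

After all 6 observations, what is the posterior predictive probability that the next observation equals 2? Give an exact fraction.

obs 1: x=1 → posterior Dirichlet(7/4, 12, 10)
obs 2: x=1 → posterior Dirichlet(7/4, 13, 10)
obs 3: x=0 → posterior Dirichlet(11/4, 13, 10)
obs 4: x=1 → posterior Dirichlet(11/4, 14, 10)
obs 5: x=2 → posterior Dirichlet(11/4, 14, 11)
obs 6: x=0 → posterior Dirichlet(15/4, 14, 11)

44/115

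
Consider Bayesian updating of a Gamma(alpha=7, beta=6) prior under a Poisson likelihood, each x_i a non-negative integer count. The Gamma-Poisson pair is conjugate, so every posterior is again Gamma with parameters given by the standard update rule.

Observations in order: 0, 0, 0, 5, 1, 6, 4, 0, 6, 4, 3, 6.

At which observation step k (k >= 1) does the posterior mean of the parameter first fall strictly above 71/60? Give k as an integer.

k = 4

obs 1: x=0 → posterior Gamma(7, 7)
obs 2: x=0 → posterior Gamma(7, 8)
obs 3: x=0 → posterior Gamma(7, 9)
obs 4: x=5 → posterior Gamma(12, 10)
obs 5: x=1 → posterior Gamma(13, 11)
obs 6: x=6 → posterior Gamma(19, 12)
obs 7: x=4 → posterior Gamma(23, 13)
obs 8: x=0 → posterior Gamma(23, 14)
obs 9: x=6 → posterior Gamma(29, 15)
obs 10: x=4 → posterior Gamma(33, 16)
obs 11: x=3 → posterior Gamma(36, 17)
obs 12: x=6 → posterior Gamma(42, 18)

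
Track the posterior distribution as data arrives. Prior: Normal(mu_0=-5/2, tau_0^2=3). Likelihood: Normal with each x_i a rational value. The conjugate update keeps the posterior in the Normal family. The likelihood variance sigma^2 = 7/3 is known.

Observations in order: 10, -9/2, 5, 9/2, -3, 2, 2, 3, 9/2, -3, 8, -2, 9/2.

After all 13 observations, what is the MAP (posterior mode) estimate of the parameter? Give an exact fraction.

obs 1: x=10 → posterior Normal(145/32, 21/16)
obs 2: x=-9/2 → posterior Normal(32/25, 21/25)
obs 3: x=5 → posterior Normal(77/34, 21/34)
obs 4: x=9/2 → posterior Normal(235/86, 21/43)
obs 5: x=-3 → posterior Normal(181/104, 21/52)
obs 6: x=2 → posterior Normal(217/122, 21/61)
obs 7: x=2 → posterior Normal(253/140, 3/10)
obs 8: x=3 → posterior Normal(307/158, 21/79)
obs 9: x=9/2 → posterior Normal(97/44, 21/88)
obs 10: x=-3 → posterior Normal(167/97, 21/97)
obs 11: x=8 → posterior Normal(239/106, 21/106)
obs 12: x=-2 → posterior Normal(221/115, 21/115)
obs 13: x=9/2 → posterior Normal(523/248, 21/124)

523/248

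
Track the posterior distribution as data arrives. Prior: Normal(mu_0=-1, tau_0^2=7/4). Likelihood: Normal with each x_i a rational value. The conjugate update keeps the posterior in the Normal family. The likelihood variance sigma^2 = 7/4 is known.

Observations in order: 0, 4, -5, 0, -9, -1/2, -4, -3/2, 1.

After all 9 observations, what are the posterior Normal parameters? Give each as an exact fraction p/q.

obs 1: x=0 → posterior Normal(-1/2, 7/8)
obs 2: x=4 → posterior Normal(1, 7/12)
obs 3: x=-5 → posterior Normal(-1/2, 7/16)
obs 4: x=0 → posterior Normal(-2/5, 7/20)
obs 5: x=-9 → posterior Normal(-11/6, 7/24)
obs 6: x=-1/2 → posterior Normal(-23/14, 1/4)
obs 7: x=-4 → posterior Normal(-31/16, 7/32)
obs 8: x=-3/2 → posterior Normal(-17/9, 7/36)
obs 9: x=1 → posterior Normal(-8/5, 7/40)

mu_0=-8/5, tau_0^2=7/40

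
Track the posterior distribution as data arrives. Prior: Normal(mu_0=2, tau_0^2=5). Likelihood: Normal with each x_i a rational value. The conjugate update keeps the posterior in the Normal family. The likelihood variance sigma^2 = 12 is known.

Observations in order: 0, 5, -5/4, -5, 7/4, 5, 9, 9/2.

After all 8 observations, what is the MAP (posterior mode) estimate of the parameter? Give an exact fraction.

119/52

obs 1: x=0 → posterior Normal(24/17, 60/17)
obs 2: x=5 → posterior Normal(49/22, 30/11)
obs 3: x=-5/4 → posterior Normal(19/12, 20/9)
obs 4: x=-5 → posterior Normal(71/128, 15/8)
obs 5: x=7/4 → posterior Normal(53/74, 60/37)
obs 6: x=5 → posterior Normal(103/84, 10/7)
obs 7: x=9 → posterior Normal(193/94, 60/47)
obs 8: x=9/2 → posterior Normal(119/52, 15/13)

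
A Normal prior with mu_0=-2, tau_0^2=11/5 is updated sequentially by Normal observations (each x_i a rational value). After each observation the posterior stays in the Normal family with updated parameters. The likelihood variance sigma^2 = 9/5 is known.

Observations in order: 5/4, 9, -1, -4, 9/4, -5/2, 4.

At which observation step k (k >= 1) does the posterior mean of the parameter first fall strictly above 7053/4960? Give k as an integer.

obs 1: x=5/4 → posterior Normal(-17/80, 99/100)
obs 2: x=9 → posterior Normal(379/124, 99/155)
obs 3: x=-1 → posterior Normal(335/168, 33/70)
obs 4: x=-4 → posterior Normal(3/4, 99/265)
obs 5: x=9/4 → posterior Normal(129/128, 99/320)
obs 6: x=-5/2 → posterior Normal(37/75, 33/125)
obs 7: x=4 → posterior Normal(81/86, 99/430)

k = 2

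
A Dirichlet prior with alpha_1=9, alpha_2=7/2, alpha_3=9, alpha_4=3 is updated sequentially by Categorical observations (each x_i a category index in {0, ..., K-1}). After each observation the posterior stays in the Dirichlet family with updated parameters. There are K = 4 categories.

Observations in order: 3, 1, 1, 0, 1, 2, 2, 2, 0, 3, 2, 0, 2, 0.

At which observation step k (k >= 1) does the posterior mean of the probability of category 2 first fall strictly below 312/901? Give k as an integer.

obs 1: x=3 → posterior Dirichlet(9, 7/2, 9, 4)
obs 2: x=1 → posterior Dirichlet(9, 9/2, 9, 4)
obs 3: x=1 → posterior Dirichlet(9, 11/2, 9, 4)
obs 4: x=0 → posterior Dirichlet(10, 11/2, 9, 4)
obs 5: x=1 → posterior Dirichlet(10, 13/2, 9, 4)
obs 6: x=2 → posterior Dirichlet(10, 13/2, 10, 4)
obs 7: x=2 → posterior Dirichlet(10, 13/2, 11, 4)
obs 8: x=2 → posterior Dirichlet(10, 13/2, 12, 4)
obs 9: x=0 → posterior Dirichlet(11, 13/2, 12, 4)
obs 10: x=3 → posterior Dirichlet(11, 13/2, 12, 5)
obs 11: x=2 → posterior Dirichlet(11, 13/2, 13, 5)
obs 12: x=0 → posterior Dirichlet(12, 13/2, 13, 5)
obs 13: x=2 → posterior Dirichlet(12, 13/2, 14, 5)
obs 14: x=0 → posterior Dirichlet(13, 13/2, 14, 5)

k = 2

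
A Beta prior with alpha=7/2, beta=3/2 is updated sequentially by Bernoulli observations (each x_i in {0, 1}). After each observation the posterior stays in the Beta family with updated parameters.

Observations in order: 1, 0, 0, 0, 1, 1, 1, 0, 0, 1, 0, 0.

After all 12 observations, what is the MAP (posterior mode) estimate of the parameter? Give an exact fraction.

obs 1: x=1 → posterior Beta(9/2, 3/2)
obs 2: x=0 → posterior Beta(9/2, 5/2)
obs 3: x=0 → posterior Beta(9/2, 7/2)
obs 4: x=0 → posterior Beta(9/2, 9/2)
obs 5: x=1 → posterior Beta(11/2, 9/2)
obs 6: x=1 → posterior Beta(13/2, 9/2)
obs 7: x=1 → posterior Beta(15/2, 9/2)
obs 8: x=0 → posterior Beta(15/2, 11/2)
obs 9: x=0 → posterior Beta(15/2, 13/2)
obs 10: x=1 → posterior Beta(17/2, 13/2)
obs 11: x=0 → posterior Beta(17/2, 15/2)
obs 12: x=0 → posterior Beta(17/2, 17/2)

1/2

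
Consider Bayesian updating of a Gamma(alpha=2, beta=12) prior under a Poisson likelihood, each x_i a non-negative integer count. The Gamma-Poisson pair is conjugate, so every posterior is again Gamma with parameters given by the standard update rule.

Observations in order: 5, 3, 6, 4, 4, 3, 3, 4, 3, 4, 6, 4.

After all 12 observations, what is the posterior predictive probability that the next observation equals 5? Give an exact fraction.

85545647902127693896609622434596543398104313781229002025459789760347729035264/1925929944387235853055977942584927318538101648215388195239938795566558837890625

obs 1: x=5 → posterior Gamma(7, 13)
obs 2: x=3 → posterior Gamma(10, 14)
obs 3: x=6 → posterior Gamma(16, 15)
obs 4: x=4 → posterior Gamma(20, 16)
obs 5: x=4 → posterior Gamma(24, 17)
obs 6: x=3 → posterior Gamma(27, 18)
obs 7: x=3 → posterior Gamma(30, 19)
obs 8: x=4 → posterior Gamma(34, 20)
obs 9: x=3 → posterior Gamma(37, 21)
obs 10: x=4 → posterior Gamma(41, 22)
obs 11: x=6 → posterior Gamma(47, 23)
obs 12: x=4 → posterior Gamma(51, 24)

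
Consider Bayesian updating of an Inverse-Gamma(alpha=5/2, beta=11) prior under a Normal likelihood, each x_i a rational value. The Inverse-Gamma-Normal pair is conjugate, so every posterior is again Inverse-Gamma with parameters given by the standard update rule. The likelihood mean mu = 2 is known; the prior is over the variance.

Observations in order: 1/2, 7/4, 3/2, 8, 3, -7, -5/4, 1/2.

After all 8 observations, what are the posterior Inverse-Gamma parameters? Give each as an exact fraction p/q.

obs 1: x=1/2 → posterior Inverse-Gamma(3, 97/8)
obs 2: x=7/4 → posterior Inverse-Gamma(7/2, 389/32)
obs 3: x=3/2 → posterior Inverse-Gamma(4, 393/32)
obs 4: x=8 → posterior Inverse-Gamma(9/2, 969/32)
obs 5: x=3 → posterior Inverse-Gamma(5, 985/32)
obs 6: x=-7 → posterior Inverse-Gamma(11/2, 2281/32)
obs 7: x=-5/4 → posterior Inverse-Gamma(6, 1225/16)
obs 8: x=1/2 → posterior Inverse-Gamma(13/2, 1243/16)

alpha=13/2, beta=1243/16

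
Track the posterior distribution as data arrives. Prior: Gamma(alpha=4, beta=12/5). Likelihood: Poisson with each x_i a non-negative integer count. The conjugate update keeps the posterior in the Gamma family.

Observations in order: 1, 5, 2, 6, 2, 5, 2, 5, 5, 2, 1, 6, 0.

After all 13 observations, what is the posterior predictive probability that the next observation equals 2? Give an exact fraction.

obs 1: x=1 → posterior Gamma(5, 17/5)
obs 2: x=5 → posterior Gamma(10, 22/5)
obs 3: x=2 → posterior Gamma(12, 27/5)
obs 4: x=6 → posterior Gamma(18, 32/5)
obs 5: x=2 → posterior Gamma(20, 37/5)
obs 6: x=5 → posterior Gamma(25, 42/5)
obs 7: x=2 → posterior Gamma(27, 47/5)
obs 8: x=5 → posterior Gamma(32, 52/5)
obs 9: x=5 → posterior Gamma(37, 57/5)
obs 10: x=2 → posterior Gamma(39, 62/5)
obs 11: x=1 → posterior Gamma(40, 67/5)
obs 12: x=6 → posterior Gamma(46, 72/5)
obs 13: x=0 → posterior Gamma(46, 77/5)

16230767644994340995959827164551919256597309473456496491990283058243424621625504547527445225/72956655112677413373825072715813100116248999955252754314263300575525995101620567134726782976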